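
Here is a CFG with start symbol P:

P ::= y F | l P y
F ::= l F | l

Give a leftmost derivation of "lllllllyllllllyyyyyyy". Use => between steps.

P => lPy => llPyy => lllPyyy => llllPyyyy => lllllPyyyyy => llllllPyyyyyy => lllllllPyyyyyyy => lllllllyFyyyyyyy => lllllllylFyyyyyyy => lllllllyllFyyyyyyy => lllllllylllFyyyyyyy => lllllllyllllFyyyyyyy => lllllllylllllFyyyyyyy => lllllllyllllllyyyyyyy

P => lPy   [P ::= l P y]
lPy => llPyy   [P ::= l P y]
llPyy => lllPyyy   [P ::= l P y]
lllPyyy => llllPyyyy   [P ::= l P y]
llllPyyyy => lllllPyyyyy   [P ::= l P y]
lllllPyyyyy => llllllPyyyyyy   [P ::= l P y]
llllllPyyyyyy => lllllllPyyyyyyy   [P ::= l P y]
lllllllPyyyyyyy => lllllllyFyyyyyyy   [P ::= y F]
lllllllyFyyyyyyy => lllllllylFyyyyyyy   [F ::= l F]
lllllllylFyyyyyyy => lllllllyllFyyyyyyy   [F ::= l F]
lllllllyllFyyyyyyy => lllllllylllFyyyyyyy   [F ::= l F]
lllllllylllFyyyyyyy => lllllllyllllFyyyyyyy   [F ::= l F]
lllllllyllllFyyyyyyy => lllllllylllllFyyyyyyy   [F ::= l F]
lllllllylllllFyyyyyyy => lllllllyllllllyyyyyyy   [F ::= l]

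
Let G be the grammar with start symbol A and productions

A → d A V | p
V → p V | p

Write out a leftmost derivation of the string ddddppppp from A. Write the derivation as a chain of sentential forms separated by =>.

A => dAV => ddAVV => dddAVVV => ddddAVVVV => ddddpVVVV => ddddppVVV => ddddpppVV => ddddppppV => ddddppppp

A => dAV   [A → d A V]
dAV => ddAVV   [A → d A V]
ddAVV => dddAVVV   [A → d A V]
dddAVVV => ddddAVVVV   [A → d A V]
ddddAVVVV => ddddpVVVV   [A → p]
ddddpVVVV => ddddppVVV   [V → p]
ddddppVVV => ddddpppVV   [V → p]
ddddpppVV => ddddppppV   [V → p]
ddddppppV => ddddppppp   [V → p]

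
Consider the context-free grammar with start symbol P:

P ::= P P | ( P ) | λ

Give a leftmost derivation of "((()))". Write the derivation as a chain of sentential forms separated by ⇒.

P ⇒ PP   [P ::= P P]
PP ⇒ PPP   [P ::= P P]
PPP ⇒ (P)PP   [P ::= ( P )]
(P)PP ⇒ ((P))PP   [P ::= ( P )]
((P))PP ⇒ ((PP))PP   [P ::= P P]
((PP))PP ⇒ ((PPP))PP   [P ::= P P]
((PPP))PP ⇒ (((P)PP))PP   [P ::= ( P )]
(((P)PP))PP ⇒ ((()PP))PP   [P ::= λ]
((()PP))PP ⇒ ((()P))PP   [P ::= λ]
((()P))PP ⇒ ((()))PP   [P ::= λ]
((()))PP ⇒ ((()))P   [P ::= λ]
((()))P ⇒ ((()))   [P ::= λ]

P ⇒ PP ⇒ PPP ⇒ (P)PP ⇒ ((P))PP ⇒ ((PP))PP ⇒ ((PPP))PP ⇒ (((P)PP))PP ⇒ ((()PP))PP ⇒ ((()P))PP ⇒ ((()))PP ⇒ ((()))P ⇒ ((()))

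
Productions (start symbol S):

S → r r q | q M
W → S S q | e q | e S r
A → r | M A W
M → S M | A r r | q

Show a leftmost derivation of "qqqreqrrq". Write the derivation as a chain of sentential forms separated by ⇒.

S ⇒ qM ⇒ qSM ⇒ qqMM ⇒ qqArrM ⇒ qqMAWrrM ⇒ qqqAWrrM ⇒ qqqrWrrM ⇒ qqqreqrrM ⇒ qqqreqrrq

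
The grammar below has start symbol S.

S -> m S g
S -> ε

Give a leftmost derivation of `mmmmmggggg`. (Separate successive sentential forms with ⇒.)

S ⇒ mSg ⇒ mmSgg ⇒ mmmSggg ⇒ mmmmSgggg ⇒ mmmmmSggggg ⇒ mmmmmggggg

S ⇒ mSg   [S -> m S g]
mSg ⇒ mmSgg   [S -> m S g]
mmSgg ⇒ mmmSggg   [S -> m S g]
mmmSggg ⇒ mmmmSgggg   [S -> m S g]
mmmmSgggg ⇒ mmmmmSggggg   [S -> m S g]
mmmmmSggggg ⇒ mmmmmggggg   [S -> ε]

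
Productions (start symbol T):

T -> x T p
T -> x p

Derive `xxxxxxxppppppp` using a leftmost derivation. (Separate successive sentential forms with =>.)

T => xTp   [T -> x T p]
xTp => xxTpp   [T -> x T p]
xxTpp => xxxTppp   [T -> x T p]
xxxTppp => xxxxTpppp   [T -> x T p]
xxxxTpppp => xxxxxTppppp   [T -> x T p]
xxxxxTppppp => xxxxxxTpppppp   [T -> x T p]
xxxxxxTpppppp => xxxxxxxppppppp   [T -> x p]

T=>xTp=>xxTpp=>xxxTppp=>xxxxTpppp=>xxxxxTppppp=>xxxxxxTpppppp=>xxxxxxxppppppp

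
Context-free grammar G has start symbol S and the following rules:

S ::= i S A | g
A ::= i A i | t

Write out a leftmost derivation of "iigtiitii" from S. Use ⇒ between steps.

S ⇒ iSA ⇒ iiSAA ⇒ iigAA ⇒ iigtA ⇒ iigtiAi ⇒ iigtiiAii ⇒ iigtiitii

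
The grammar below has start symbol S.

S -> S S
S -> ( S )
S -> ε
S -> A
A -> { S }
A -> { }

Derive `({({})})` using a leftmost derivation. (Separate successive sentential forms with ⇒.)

S ⇒ (S)   [S -> ( S )]
(S) ⇒ (SS)   [S -> S S]
(SS) ⇒ (AS)   [S -> A]
(AS) ⇒ ({S}S)   [A -> { S }]
({S}S) ⇒ ({(S)}S)   [S -> ( S )]
({(S)}S) ⇒ ({(A)}S)   [S -> A]
({(A)}S) ⇒ ({({S})}S)   [A -> { S }]
({({S})}S) ⇒ ({({})}S)   [S -> ε]
({({})}S) ⇒ ({({})})   [S -> ε]

S ⇒ (S) ⇒ (SS) ⇒ (AS) ⇒ ({S}S) ⇒ ({(S)}S) ⇒ ({(A)}S) ⇒ ({({S})}S) ⇒ ({({})}S) ⇒ ({({})})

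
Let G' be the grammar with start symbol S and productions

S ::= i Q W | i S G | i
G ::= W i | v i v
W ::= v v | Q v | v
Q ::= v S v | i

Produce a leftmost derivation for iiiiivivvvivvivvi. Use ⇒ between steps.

S ⇒ iSG   [S ::= i S G]
iSG ⇒ iiSGG   [S ::= i S G]
iiSGG ⇒ iiiSGGG   [S ::= i S G]
iiiSGGG ⇒ iiiiQWGGG   [S ::= i Q W]
iiiiQWGGG ⇒ iiiiiWGGG   [Q ::= i]
iiiiiWGGG ⇒ iiiiiQvGGG   [W ::= Q v]
iiiiiQvGGG ⇒ iiiiivSvvGGG   [Q ::= v S v]
iiiiivSvvGGG ⇒ iiiiivivvGGG   [S ::= i]
iiiiivivvGGG ⇒ iiiiivivvvivGG   [G ::= v i v]
iiiiivivvvivGG ⇒ iiiiivivvvivvivG   [G ::= v i v]
iiiiivivvvivvivG ⇒ iiiiivivvvivvivWi   [G ::= W i]
iiiiivivvvivvivWi ⇒ iiiiivivvvivvivvi   [W ::= v]

S ⇒ iSG ⇒ iiSGG ⇒ iiiSGGG ⇒ iiiiQWGGG ⇒ iiiiiWGGG ⇒ iiiiiQvGGG ⇒ iiiiivSvvGGG ⇒ iiiiivivvGGG ⇒ iiiiivivvvivGG ⇒ iiiiivivvvivvivG ⇒ iiiiivivvvivvivWi ⇒ iiiiivivvvivvivvi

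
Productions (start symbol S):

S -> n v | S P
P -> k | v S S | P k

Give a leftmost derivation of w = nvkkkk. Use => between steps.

S => SP => SPP => SPPP => SPPPP => nvPPPP => nvkPPP => nvkkPP => nvkkkP => nvkkkk

S => SP   [S -> S P]
SP => SPP   [S -> S P]
SPP => SPPP   [S -> S P]
SPPP => SPPPP   [S -> S P]
SPPPP => nvPPPP   [S -> n v]
nvPPPP => nvkPPP   [P -> k]
nvkPPP => nvkkPP   [P -> k]
nvkkPP => nvkkkP   [P -> k]
nvkkkP => nvkkkk   [P -> k]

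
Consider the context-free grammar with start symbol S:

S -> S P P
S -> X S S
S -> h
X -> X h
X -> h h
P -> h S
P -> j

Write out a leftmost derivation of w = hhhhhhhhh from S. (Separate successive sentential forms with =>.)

S => XSS   [S -> X S S]
XSS => XhSS   [X -> X h]
XhSS => hhhSS   [X -> h h]
hhhSS => hhhhS   [S -> h]
hhhhS => hhhhXSS   [S -> X S S]
hhhhXSS => hhhhXhSS   [X -> X h]
hhhhXhSS => hhhhhhhSS   [X -> h h]
hhhhhhhSS => hhhhhhhhS   [S -> h]
hhhhhhhhS => hhhhhhhhh   [S -> h]

S => XSS => XhSS => hhhSS => hhhhS => hhhhXSS => hhhhXhSS => hhhhhhhSS => hhhhhhhhS => hhhhhhhhh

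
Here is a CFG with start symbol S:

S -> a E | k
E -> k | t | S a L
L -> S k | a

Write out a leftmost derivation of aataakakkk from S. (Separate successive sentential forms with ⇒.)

S ⇒ aE ⇒ aSaL ⇒ aaEaL ⇒ aataL ⇒ aataSk ⇒ aataaEk ⇒ aataaSaLk ⇒ aataakaLk ⇒ aataakaSkk ⇒ aataakakkk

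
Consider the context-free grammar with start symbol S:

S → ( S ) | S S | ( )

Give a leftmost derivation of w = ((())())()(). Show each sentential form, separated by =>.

S => SS => SSS => (S)SS => (SS)SS => ((S)S)SS => ((())S)SS => ((())())SS => ((())())()S => ((())())()()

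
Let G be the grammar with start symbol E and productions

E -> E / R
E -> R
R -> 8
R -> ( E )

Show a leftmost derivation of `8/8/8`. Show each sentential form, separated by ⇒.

E ⇒ E/R   [E -> E / R]
E/R ⇒ E/R/R   [E -> E / R]
E/R/R ⇒ R/R/R   [E -> R]
R/R/R ⇒ 8/R/R   [R -> 8]
8/R/R ⇒ 8/8/R   [R -> 8]
8/8/R ⇒ 8/8/8   [R -> 8]

E ⇒ E/R ⇒ E/R/R ⇒ R/R/R ⇒ 8/R/R ⇒ 8/8/R ⇒ 8/8/8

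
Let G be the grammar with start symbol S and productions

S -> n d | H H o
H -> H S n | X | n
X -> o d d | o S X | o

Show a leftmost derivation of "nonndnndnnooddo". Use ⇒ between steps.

S ⇒ HHo   [S -> H H o]
HHo ⇒ nHo   [H -> n]
nHo ⇒ nXo   [H -> X]
nXo ⇒ noSXo   [X -> o S X]
noSXo ⇒ noHHoXo   [S -> H H o]
noHHoXo ⇒ noHSnHoXo   [H -> H S n]
noHSnHoXo ⇒ noHSnSnHoXo   [H -> H S n]
noHSnSnHoXo ⇒ nonSnSnHoXo   [H -> n]
nonSnSnHoXo ⇒ nonndnSnHoXo   [S -> n d]
nonndnSnHoXo ⇒ nonndnndnHoXo   [S -> n d]
nonndnndnHoXo ⇒ nonndnndnnoXo   [H -> n]
nonndnndnnoXo ⇒ nonndnndnnooddo   [X -> o d d]

S ⇒ HHo ⇒ nHo ⇒ nXo ⇒ noSXo ⇒ noHHoXo ⇒ noHSnHoXo ⇒ noHSnSnHoXo ⇒ nonSnSnHoXo ⇒ nonndnSnHoXo ⇒ nonndnndnHoXo ⇒ nonndnndnnoXo ⇒ nonndnndnnooddo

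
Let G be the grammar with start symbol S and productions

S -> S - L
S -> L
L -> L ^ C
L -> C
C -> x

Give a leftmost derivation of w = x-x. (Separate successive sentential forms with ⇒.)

S ⇒ S-L ⇒ L-L ⇒ C-L ⇒ x-L ⇒ x-C ⇒ x-x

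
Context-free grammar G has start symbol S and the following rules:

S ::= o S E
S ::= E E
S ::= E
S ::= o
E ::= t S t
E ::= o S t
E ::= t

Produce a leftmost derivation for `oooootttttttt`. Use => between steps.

S => oSE => ooSEE => ooEEEE => oooStEEE => oooEEtEEE => ooooStEtEEE => oooooSEtEtEEE => oooooEEtEtEEE => oooootEtEtEEE => oooootttEtEEE => oooootttttEEE => ooooottttttEE => oooootttttttE => oooootttttttt

S => oSE   [S ::= o S E]
oSE => ooSEE   [S ::= o S E]
ooSEE => ooEEEE   [S ::= E E]
ooEEEE => oooStEEE   [E ::= o S t]
oooStEEE => oooEEtEEE   [S ::= E E]
oooEEtEEE => ooooStEtEEE   [E ::= o S t]
ooooStEtEEE => oooooSEtEtEEE   [S ::= o S E]
oooooSEtEtEEE => oooooEEtEtEEE   [S ::= E]
oooooEEtEtEEE => oooootEtEtEEE   [E ::= t]
oooootEtEtEEE => oooootttEtEEE   [E ::= t]
oooootttEtEEE => oooootttttEEE   [E ::= t]
oooootttttEEE => ooooottttttEE   [E ::= t]
ooooottttttEE => oooootttttttE   [E ::= t]
oooootttttttE => oooootttttttt   [E ::= t]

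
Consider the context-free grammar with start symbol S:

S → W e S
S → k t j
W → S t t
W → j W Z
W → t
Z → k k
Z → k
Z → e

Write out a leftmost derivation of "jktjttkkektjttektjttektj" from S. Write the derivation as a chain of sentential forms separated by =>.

S => WeS => StteS => WeStteS => jWZeStteS => jSttZeStteS => jktjttZeStteS => jktjttkkeStteS => jktjttkkeWeStteS => jktjttkkeStteStteS => jktjttkkektjtteStteS => jktjttkkektjttektjtteS => jktjttkkektjttektjttektj

S => WeS   [S → W e S]
WeS => StteS   [W → S t t]
StteS => WeStteS   [S → W e S]
WeStteS => jWZeStteS   [W → j W Z]
jWZeStteS => jSttZeStteS   [W → S t t]
jSttZeStteS => jktjttZeStteS   [S → k t j]
jktjttZeStteS => jktjttkkeStteS   [Z → k k]
jktjttkkeStteS => jktjttkkeWeStteS   [S → W e S]
jktjttkkeWeStteS => jktjttkkeStteStteS   [W → S t t]
jktjttkkeStteStteS => jktjttkkektjtteStteS   [S → k t j]
jktjttkkektjtteStteS => jktjttkkektjttektjtteS   [S → k t j]
jktjttkkektjttektjtteS => jktjttkkektjttektjttektj   [S → k t j]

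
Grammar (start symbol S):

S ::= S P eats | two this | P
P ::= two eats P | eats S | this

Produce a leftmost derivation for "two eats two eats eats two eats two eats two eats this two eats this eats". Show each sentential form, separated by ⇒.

S ⇒ P ⇒ two eats P ⇒ two eats two eats P ⇒ two eats two eats eats S ⇒ two eats two eats eats S P eats ⇒ two eats two eats eats P P eats ⇒ two eats two eats eats two eats P P eats ⇒ two eats two eats eats two eats two eats P P eats ⇒ two eats two eats eats two eats two eats two eats P P eats ⇒ two eats two eats eats two eats two eats two eats this P eats ⇒ two eats two eats eats two eats two eats two eats this two eats P eats ⇒ two eats two eats eats two eats two eats two eats this two eats this eats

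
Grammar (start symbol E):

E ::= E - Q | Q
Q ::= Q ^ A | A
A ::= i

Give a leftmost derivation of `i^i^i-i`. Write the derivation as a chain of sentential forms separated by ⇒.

E⇒E-Q⇒Q-Q⇒Q^A-Q⇒Q^A^A-Q⇒A^A^A-Q⇒i^A^A-Q⇒i^i^A-Q⇒i^i^i-Q⇒i^i^i-A⇒i^i^i-i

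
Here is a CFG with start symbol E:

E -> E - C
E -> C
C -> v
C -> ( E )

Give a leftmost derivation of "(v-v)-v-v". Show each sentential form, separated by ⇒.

E ⇒ E-C ⇒ E-C-C ⇒ C-C-C ⇒ (E)-C-C ⇒ (E-C)-C-C ⇒ (C-C)-C-C ⇒ (v-C)-C-C ⇒ (v-v)-C-C ⇒ (v-v)-v-C ⇒ (v-v)-v-v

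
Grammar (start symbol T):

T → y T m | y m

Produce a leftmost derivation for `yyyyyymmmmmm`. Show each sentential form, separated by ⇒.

T⇒yTm⇒yyTmm⇒yyyTmmm⇒yyyyTmmmm⇒yyyyyTmmmmm⇒yyyyyymmmmmm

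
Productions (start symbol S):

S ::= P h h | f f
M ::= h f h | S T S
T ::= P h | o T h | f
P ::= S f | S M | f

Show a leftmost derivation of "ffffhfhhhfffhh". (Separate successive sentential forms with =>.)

S=>Phh=>SMhh=>ffMhh=>ffSTShh=>ffPhhTShh=>ffSMhhTShh=>ffffMhhTShh=>ffffhfhhhTShh=>ffffhfhhhfShh=>ffffhfhhhfffhh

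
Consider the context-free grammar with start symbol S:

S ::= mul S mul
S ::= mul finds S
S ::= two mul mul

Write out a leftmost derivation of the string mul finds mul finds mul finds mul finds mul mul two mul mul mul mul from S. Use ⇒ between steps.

S ⇒ mul finds S   [S ::= mul finds S]
mul finds S ⇒ mul finds mul finds S   [S ::= mul finds S]
mul finds mul finds S ⇒ mul finds mul finds mul finds S   [S ::= mul finds S]
mul finds mul finds mul finds S ⇒ mul finds mul finds mul finds mul finds S   [S ::= mul finds S]
mul finds mul finds mul finds mul finds S ⇒ mul finds mul finds mul finds mul finds mul S mul   [S ::= mul S mul]
mul finds mul finds mul finds mul finds mul S mul ⇒ mul finds mul finds mul finds mul finds mul mul S mul mul   [S ::= mul S mul]
mul finds mul finds mul finds mul finds mul mul S mul mul ⇒ mul finds mul finds mul finds mul finds mul mul two mul mul mul mul   [S ::= two mul mul]

S ⇒ mul finds S ⇒ mul finds mul finds S ⇒ mul finds mul finds mul finds S ⇒ mul finds mul finds mul finds mul finds S ⇒ mul finds mul finds mul finds mul finds mul S mul ⇒ mul finds mul finds mul finds mul finds mul mul S mul mul ⇒ mul finds mul finds mul finds mul finds mul mul two mul mul mul mul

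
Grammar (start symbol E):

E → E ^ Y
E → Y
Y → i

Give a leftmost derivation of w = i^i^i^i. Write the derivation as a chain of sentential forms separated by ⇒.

E ⇒ E^Y   [E → E ^ Y]
E^Y ⇒ E^Y^Y   [E → E ^ Y]
E^Y^Y ⇒ E^Y^Y^Y   [E → E ^ Y]
E^Y^Y^Y ⇒ Y^Y^Y^Y   [E → Y]
Y^Y^Y^Y ⇒ i^Y^Y^Y   [Y → i]
i^Y^Y^Y ⇒ i^i^Y^Y   [Y → i]
i^i^Y^Y ⇒ i^i^i^Y   [Y → i]
i^i^i^Y ⇒ i^i^i^i   [Y → i]

E⇒E^Y⇒E^Y^Y⇒E^Y^Y^Y⇒Y^Y^Y^Y⇒i^Y^Y^Y⇒i^i^Y^Y⇒i^i^i^Y⇒i^i^i^i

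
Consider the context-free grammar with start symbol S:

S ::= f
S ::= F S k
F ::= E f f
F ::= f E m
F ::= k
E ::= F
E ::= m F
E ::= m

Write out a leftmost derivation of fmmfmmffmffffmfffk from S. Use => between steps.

S => FSk => EffSk => FffSk => fEmffSk => fmFmffSk => fmEffmffSk => fmmFffmffSk => fmmEffffmffSk => fmmFffffmffSk => fmmfEmffffmffSk => fmmfmFmffffmffSk => fmmfmEffmffffmffSk => fmmfmmffmffffmffSk => fmmfmmffmffffmfffk

S => FSk   [S ::= F S k]
FSk => EffSk   [F ::= E f f]
EffSk => FffSk   [E ::= F]
FffSk => fEmffSk   [F ::= f E m]
fEmffSk => fmFmffSk   [E ::= m F]
fmFmffSk => fmEffmffSk   [F ::= E f f]
fmEffmffSk => fmmFffmffSk   [E ::= m F]
fmmFffmffSk => fmmEffffmffSk   [F ::= E f f]
fmmEffffmffSk => fmmFffffmffSk   [E ::= F]
fmmFffffmffSk => fmmfEmffffmffSk   [F ::= f E m]
fmmfEmffffmffSk => fmmfmFmffffmffSk   [E ::= m F]
fmmfmFmffffmffSk => fmmfmEffmffffmffSk   [F ::= E f f]
fmmfmEffmffffmffSk => fmmfmmffmffffmffSk   [E ::= m]
fmmfmmffmffffmffSk => fmmfmmffmffffmfffk   [S ::= f]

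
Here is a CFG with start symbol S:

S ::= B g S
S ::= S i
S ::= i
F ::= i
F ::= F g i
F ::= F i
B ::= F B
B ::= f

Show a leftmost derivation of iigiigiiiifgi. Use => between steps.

S => BgS => FBgS => FiBgS => FiiBgS => FiiiBgS => FgiiiiBgS => FigiiiiBgS => FgiigiiiiBgS => FigiigiiiiBgS => iigiigiiiiBgS => iigiigiiiifgS => iigiigiiiifgi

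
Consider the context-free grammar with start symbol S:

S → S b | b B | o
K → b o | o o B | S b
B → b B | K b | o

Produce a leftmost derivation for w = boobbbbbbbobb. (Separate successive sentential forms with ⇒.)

S ⇒ bB ⇒ bKb ⇒ booBb ⇒ boobBb ⇒ boobbBb ⇒ boobbbBb ⇒ boobbbbBb ⇒ boobbbbbBb ⇒ boobbbbbbBb ⇒ boobbbbbbKbb ⇒ boobbbbbbbobb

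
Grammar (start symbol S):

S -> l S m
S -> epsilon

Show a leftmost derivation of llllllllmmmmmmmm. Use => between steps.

S => lSm   [S -> l S m]
lSm => llSmm   [S -> l S m]
llSmm => lllSmmm   [S -> l S m]
lllSmmm => llllSmmmm   [S -> l S m]
llllSmmmm => lllllSmmmmm   [S -> l S m]
lllllSmmmmm => llllllSmmmmmm   [S -> l S m]
llllllSmmmmmm => lllllllSmmmmmmm   [S -> l S m]
lllllllSmmmmmmm => llllllllSmmmmmmmm   [S -> l S m]
llllllllSmmmmmmmm => llllllllmmmmmmmm   [S -> epsilon]

S => lSm => llSmm => lllSmmm => llllSmmmm => lllllSmmmmm => llllllSmmmmmm => lllllllSmmmmmmm => llllllllSmmmmmmmm => llllllllmmmmmmmm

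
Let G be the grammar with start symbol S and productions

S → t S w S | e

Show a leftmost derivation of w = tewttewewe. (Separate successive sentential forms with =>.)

S=>tSwS=>tewS=>tewtSwS=>tewttSwSwS=>tewttewSwS=>tewttewewS=>tewttewewe

S => tSwS   [S → t S w S]
tSwS => tewS   [S → e]
tewS => tewtSwS   [S → t S w S]
tewtSwS => tewttSwSwS   [S → t S w S]
tewttSwSwS => tewttewSwS   [S → e]
tewttewSwS => tewttewewS   [S → e]
tewttewewS => tewttewewe   [S → e]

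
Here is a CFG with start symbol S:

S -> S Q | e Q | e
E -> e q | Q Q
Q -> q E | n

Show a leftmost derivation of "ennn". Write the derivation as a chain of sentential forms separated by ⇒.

S⇒SQ⇒SQQ⇒eQQQ⇒enQQ⇒ennQ⇒ennn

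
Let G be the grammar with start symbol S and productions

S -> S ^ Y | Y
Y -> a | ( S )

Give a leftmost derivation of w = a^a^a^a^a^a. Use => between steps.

S => S^Y => S^Y^Y => S^Y^Y^Y => S^Y^Y^Y^Y => S^Y^Y^Y^Y^Y => Y^Y^Y^Y^Y^Y => a^Y^Y^Y^Y^Y => a^a^Y^Y^Y^Y => a^a^a^Y^Y^Y => a^a^a^a^Y^Y => a^a^a^a^a^Y => a^a^a^a^a^a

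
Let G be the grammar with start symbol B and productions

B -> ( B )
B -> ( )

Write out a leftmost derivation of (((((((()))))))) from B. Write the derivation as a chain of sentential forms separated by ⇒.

B ⇒ (B) ⇒ ((B)) ⇒ (((B))) ⇒ ((((B)))) ⇒ (((((B))))) ⇒ ((((((B)))))) ⇒ (((((((B))))))) ⇒ (((((((())))))))

B ⇒ (B)   [B -> ( B )]
(B) ⇒ ((B))   [B -> ( B )]
((B)) ⇒ (((B)))   [B -> ( B )]
(((B))) ⇒ ((((B))))   [B -> ( B )]
((((B)))) ⇒ (((((B)))))   [B -> ( B )]
(((((B))))) ⇒ ((((((B))))))   [B -> ( B )]
((((((B)))))) ⇒ (((((((B)))))))   [B -> ( B )]
(((((((B))))))) ⇒ (((((((())))))))   [B -> ( )]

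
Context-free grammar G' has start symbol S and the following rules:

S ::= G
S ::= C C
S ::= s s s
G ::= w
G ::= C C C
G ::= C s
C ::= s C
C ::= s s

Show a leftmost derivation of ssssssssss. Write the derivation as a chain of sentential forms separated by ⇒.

S ⇒ CC ⇒ sCC ⇒ ssCC ⇒ ssssC ⇒ sssssC ⇒ ssssssC ⇒ sssssssC ⇒ ssssssssC ⇒ ssssssssss

S ⇒ CC   [S ::= C C]
CC ⇒ sCC   [C ::= s C]
sCC ⇒ ssCC   [C ::= s C]
ssCC ⇒ ssssC   [C ::= s s]
ssssC ⇒ sssssC   [C ::= s C]
sssssC ⇒ ssssssC   [C ::= s C]
ssssssC ⇒ sssssssC   [C ::= s C]
sssssssC ⇒ ssssssssC   [C ::= s C]
ssssssssC ⇒ ssssssssss   [C ::= s s]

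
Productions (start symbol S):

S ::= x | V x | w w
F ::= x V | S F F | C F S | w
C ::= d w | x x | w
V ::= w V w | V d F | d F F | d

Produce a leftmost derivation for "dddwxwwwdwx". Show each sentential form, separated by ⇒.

S ⇒ Vx ⇒ VdFx ⇒ dFFdFx ⇒ dSFFFdFx ⇒ dVxFFFdFx ⇒ dVdFxFFFdFx ⇒ dddFxFFFdFx ⇒ dddwxFFFdFx ⇒ dddwxwFFdFx ⇒ dddwxwwFdFx ⇒ dddwxwwwdFx ⇒ dddwxwwwdwx

S ⇒ Vx   [S ::= V x]
Vx ⇒ VdFx   [V ::= V d F]
VdFx ⇒ dFFdFx   [V ::= d F F]
dFFdFx ⇒ dSFFFdFx   [F ::= S F F]
dSFFFdFx ⇒ dVxFFFdFx   [S ::= V x]
dVxFFFdFx ⇒ dVdFxFFFdFx   [V ::= V d F]
dVdFxFFFdFx ⇒ dddFxFFFdFx   [V ::= d]
dddFxFFFdFx ⇒ dddwxFFFdFx   [F ::= w]
dddwxFFFdFx ⇒ dddwxwFFdFx   [F ::= w]
dddwxwFFdFx ⇒ dddwxwwFdFx   [F ::= w]
dddwxwwFdFx ⇒ dddwxwwwdFx   [F ::= w]
dddwxwwwdFx ⇒ dddwxwwwdwx   [F ::= w]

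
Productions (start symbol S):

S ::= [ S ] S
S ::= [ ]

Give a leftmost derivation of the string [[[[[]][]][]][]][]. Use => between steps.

S => [S]S => [[S]S]S => [[[S]S]S]S => [[[[S]S]S]S]S => [[[[[]]S]S]S]S => [[[[[]][]]S]S]S => [[[[[]][]][]]S]S => [[[[[]][]][]][]]S => [[[[[]][]][]][]][]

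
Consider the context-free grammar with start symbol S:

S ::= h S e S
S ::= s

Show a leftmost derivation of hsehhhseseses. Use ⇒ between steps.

S ⇒ hSeS ⇒ hseS ⇒ hsehSeS ⇒ hsehhSeSeS ⇒ hsehhhSeSeSeS ⇒ hsehhhseSeSeS ⇒ hsehhhseseSeS ⇒ hsehhhseseseS ⇒ hsehhhseseses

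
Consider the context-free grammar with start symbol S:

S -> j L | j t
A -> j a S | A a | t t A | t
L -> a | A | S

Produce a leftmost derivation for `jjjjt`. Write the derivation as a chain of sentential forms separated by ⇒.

S ⇒ jL ⇒ jS ⇒ jjL ⇒ jjS ⇒ jjjL ⇒ jjjS ⇒ jjjjt

S ⇒ jL   [S -> j L]
jL ⇒ jS   [L -> S]
jS ⇒ jjL   [S -> j L]
jjL ⇒ jjS   [L -> S]
jjS ⇒ jjjL   [S -> j L]
jjjL ⇒ jjjS   [L -> S]
jjjS ⇒ jjjjt   [S -> j t]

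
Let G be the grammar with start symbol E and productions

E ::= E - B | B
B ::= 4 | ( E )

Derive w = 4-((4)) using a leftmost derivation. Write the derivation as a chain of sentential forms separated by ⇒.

E⇒E-B⇒B-B⇒4-B⇒4-(E)⇒4-(B)⇒4-((E))⇒4-((B))⇒4-((4))

E ⇒ E-B   [E ::= E - B]
E-B ⇒ B-B   [E ::= B]
B-B ⇒ 4-B   [B ::= 4]
4-B ⇒ 4-(E)   [B ::= ( E )]
4-(E) ⇒ 4-(B)   [E ::= B]
4-(B) ⇒ 4-((E))   [B ::= ( E )]
4-((E)) ⇒ 4-((B))   [E ::= B]
4-((B)) ⇒ 4-((4))   [B ::= 4]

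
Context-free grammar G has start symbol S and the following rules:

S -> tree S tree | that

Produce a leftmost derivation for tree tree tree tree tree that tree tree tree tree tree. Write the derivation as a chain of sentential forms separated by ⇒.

S ⇒ tree S tree ⇒ tree tree S tree tree ⇒ tree tree tree S tree tree tree ⇒ tree tree tree tree S tree tree tree tree ⇒ tree tree tree tree tree S tree tree tree tree tree ⇒ tree tree tree tree tree that tree tree tree tree tree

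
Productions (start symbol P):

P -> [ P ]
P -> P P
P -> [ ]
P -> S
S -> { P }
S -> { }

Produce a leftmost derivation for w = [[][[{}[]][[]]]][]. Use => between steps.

P => PP => [P]P => [PP]P => [[]P]P => [[][P]]P => [[][PP]]P => [[][[P]P]]P => [[][[PP]P]]P => [[][[SP]P]]P => [[][[{}P]P]]P => [[][[{}[]]P]]P => [[][[{}[]][P]]]P => [[][[{}[]][[]]]]P => [[][[{}[]][[]]]][]

P => PP   [P -> P P]
PP => [P]P   [P -> [ P ]]
[P]P => [PP]P   [P -> P P]
[PP]P => [[]P]P   [P -> [ ]]
[[]P]P => [[][P]]P   [P -> [ P ]]
[[][P]]P => [[][PP]]P   [P -> P P]
[[][PP]]P => [[][[P]P]]P   [P -> [ P ]]
[[][[P]P]]P => [[][[PP]P]]P   [P -> P P]
[[][[PP]P]]P => [[][[SP]P]]P   [P -> S]
[[][[SP]P]]P => [[][[{}P]P]]P   [S -> { }]
[[][[{}P]P]]P => [[][[{}[]]P]]P   [P -> [ ]]
[[][[{}[]]P]]P => [[][[{}[]][P]]]P   [P -> [ P ]]
[[][[{}[]][P]]]P => [[][[{}[]][[]]]]P   [P -> [ ]]
[[][[{}[]][[]]]]P => [[][[{}[]][[]]]][]   [P -> [ ]]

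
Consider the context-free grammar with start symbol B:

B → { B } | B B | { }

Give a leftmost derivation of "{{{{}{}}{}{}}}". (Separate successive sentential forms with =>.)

B => {B} => {{B}} => {{BB}} => {{BBB}} => {{{B}BB}} => {{{BB}BB}} => {{{{}B}BB}} => {{{{}{}}BB}} => {{{{}{}}{}B}} => {{{{}{}}{}{}}}

B => {B}   [B → { B }]
{B} => {{B}}   [B → { B }]
{{B}} => {{BB}}   [B → B B]
{{BB}} => {{BBB}}   [B → B B]
{{BBB}} => {{{B}BB}}   [B → { B }]
{{{B}BB}} => {{{BB}BB}}   [B → B B]
{{{BB}BB}} => {{{{}B}BB}}   [B → { }]
{{{{}B}BB}} => {{{{}{}}BB}}   [B → { }]
{{{{}{}}BB}} => {{{{}{}}{}B}}   [B → { }]
{{{{}{}}{}B}} => {{{{}{}}{}{}}}   [B → { }]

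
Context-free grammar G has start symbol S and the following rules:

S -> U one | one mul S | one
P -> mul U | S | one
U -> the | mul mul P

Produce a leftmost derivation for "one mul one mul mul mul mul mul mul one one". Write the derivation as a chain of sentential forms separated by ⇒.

S ⇒ one mul S ⇒ one mul one mul S ⇒ one mul one mul U one ⇒ one mul one mul mul mul P one ⇒ one mul one mul mul mul mul U one ⇒ one mul one mul mul mul mul mul mul P one ⇒ one mul one mul mul mul mul mul mul S one ⇒ one mul one mul mul mul mul mul mul one one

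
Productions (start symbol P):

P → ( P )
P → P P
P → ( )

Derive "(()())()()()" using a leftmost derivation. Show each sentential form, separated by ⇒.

P⇒PP⇒PPP⇒PPPP⇒(P)PPP⇒(PP)PPP⇒(()P)PPP⇒(()())PPP⇒(()())()PP⇒(()())()()P⇒(()())()()()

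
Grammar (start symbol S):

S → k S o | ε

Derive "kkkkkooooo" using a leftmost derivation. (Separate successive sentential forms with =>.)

S=>kSo=>kkSoo=>kkkSooo=>kkkkSoooo=>kkkkkSooooo=>kkkkkooooo

S => kSo   [S → k S o]
kSo => kkSoo   [S → k S o]
kkSoo => kkkSooo   [S → k S o]
kkkSooo => kkkkSoooo   [S → k S o]
kkkkSoooo => kkkkkSooooo   [S → k S o]
kkkkkSooooo => kkkkkooooo   [S → ε]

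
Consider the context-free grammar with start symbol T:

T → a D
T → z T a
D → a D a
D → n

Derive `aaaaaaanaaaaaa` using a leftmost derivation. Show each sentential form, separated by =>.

T => aD   [T → a D]
aD => aaDa   [D → a D a]
aaDa => aaaDaa   [D → a D a]
aaaDaa => aaaaDaaa   [D → a D a]
aaaaDaaa => aaaaaDaaaa   [D → a D a]
aaaaaDaaaa => aaaaaaDaaaaa   [D → a D a]
aaaaaaDaaaaa => aaaaaaaDaaaaaa   [D → a D a]
aaaaaaaDaaaaaa => aaaaaaanaaaaaa   [D → n]

T => aD => aaDa => aaaDaa => aaaaDaaa => aaaaaDaaaa => aaaaaaDaaaaa => aaaaaaaDaaaaaa => aaaaaaanaaaaaa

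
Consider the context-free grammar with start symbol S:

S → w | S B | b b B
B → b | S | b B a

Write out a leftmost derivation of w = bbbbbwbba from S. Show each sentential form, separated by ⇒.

S ⇒ bbB ⇒ bbbBa ⇒ bbbSa ⇒ bbbSBa ⇒ bbbbbBBa ⇒ bbbbbSBa ⇒ bbbbbSBBa ⇒ bbbbbwBBa ⇒ bbbbbwbBa ⇒ bbbbbwbba

S ⇒ bbB   [S → b b B]
bbB ⇒ bbbBa   [B → b B a]
bbbBa ⇒ bbbSa   [B → S]
bbbSa ⇒ bbbSBa   [S → S B]
bbbSBa ⇒ bbbbbBBa   [S → b b B]
bbbbbBBa ⇒ bbbbbSBa   [B → S]
bbbbbSBa ⇒ bbbbbSBBa   [S → S B]
bbbbbSBBa ⇒ bbbbbwBBa   [S → w]
bbbbbwBBa ⇒ bbbbbwbBa   [B → b]
bbbbbwbBa ⇒ bbbbbwbba   [B → b]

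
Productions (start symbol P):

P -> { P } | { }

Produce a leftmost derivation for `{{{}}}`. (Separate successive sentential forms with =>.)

P => {P}   [P -> { P }]
{P} => {{P}}   [P -> { P }]
{{P}} => {{{}}}   [P -> { }]

P => {P} => {{P}} => {{{}}}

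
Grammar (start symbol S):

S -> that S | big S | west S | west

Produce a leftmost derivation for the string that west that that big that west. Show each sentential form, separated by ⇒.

S ⇒ that S ⇒ that west S ⇒ that west that S ⇒ that west that that S ⇒ that west that that big S ⇒ that west that that big that S ⇒ that west that that big that west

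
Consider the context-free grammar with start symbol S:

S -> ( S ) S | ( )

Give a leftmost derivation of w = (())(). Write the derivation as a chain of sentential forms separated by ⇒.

S ⇒ (S)S ⇒ (())S ⇒ (())()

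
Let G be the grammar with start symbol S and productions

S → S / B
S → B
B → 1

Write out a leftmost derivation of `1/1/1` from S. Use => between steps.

S => S/B => S/B/B => B/B/B => 1/B/B => 1/1/B => 1/1/1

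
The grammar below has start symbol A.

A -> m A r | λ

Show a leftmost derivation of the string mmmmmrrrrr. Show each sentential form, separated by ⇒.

A ⇒ mAr   [A -> m A r]
mAr ⇒ mmArr   [A -> m A r]
mmArr ⇒ mmmArrr   [A -> m A r]
mmmArrr ⇒ mmmmArrrr   [A -> m A r]
mmmmArrrr ⇒ mmmmmArrrrr   [A -> m A r]
mmmmmArrrrr ⇒ mmmmmrrrrr   [A -> λ]

A ⇒ mAr ⇒ mmArr ⇒ mmmArrr ⇒ mmmmArrrr ⇒ mmmmmArrrrr ⇒ mmmmmrrrrr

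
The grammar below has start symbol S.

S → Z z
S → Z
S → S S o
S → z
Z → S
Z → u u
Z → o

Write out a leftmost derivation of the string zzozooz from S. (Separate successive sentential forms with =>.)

S => Zz => Sz => SSoz => ZzSoz => SzSoz => zzSoz => zzSSooz => zzZSooz => zzoSooz => zzozooz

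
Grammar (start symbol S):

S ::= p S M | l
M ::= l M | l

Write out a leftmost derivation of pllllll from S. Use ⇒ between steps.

S ⇒ pSM   [S ::= p S M]
pSM ⇒ plM   [S ::= l]
plM ⇒ pllM   [M ::= l M]
pllM ⇒ plllM   [M ::= l M]
plllM ⇒ pllllM   [M ::= l M]
pllllM ⇒ plllllM   [M ::= l M]
plllllM ⇒ pllllll   [M ::= l]

S⇒pSM⇒plM⇒pllM⇒plllM⇒pllllM⇒plllllM⇒pllllll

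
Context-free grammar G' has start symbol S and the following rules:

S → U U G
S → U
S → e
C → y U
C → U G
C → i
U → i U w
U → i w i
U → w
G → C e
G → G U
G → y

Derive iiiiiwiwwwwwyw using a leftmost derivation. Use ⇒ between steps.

S ⇒ UUG ⇒ iUwUG ⇒ iiUwwUG ⇒ iiiUwwwUG ⇒ iiiiUwwwwUG ⇒ iiiiiwiwwwwUG ⇒ iiiiiwiwwwwwG ⇒ iiiiiwiwwwwwGU ⇒ iiiiiwiwwwwwyU ⇒ iiiiiwiwwwwwyw

S ⇒ UUG   [S → U U G]
UUG ⇒ iUwUG   [U → i U w]
iUwUG ⇒ iiUwwUG   [U → i U w]
iiUwwUG ⇒ iiiUwwwUG   [U → i U w]
iiiUwwwUG ⇒ iiiiUwwwwUG   [U → i U w]
iiiiUwwwwUG ⇒ iiiiiwiwwwwUG   [U → i w i]
iiiiiwiwwwwUG ⇒ iiiiiwiwwwwwG   [U → w]
iiiiiwiwwwwwG ⇒ iiiiiwiwwwwwGU   [G → G U]
iiiiiwiwwwwwGU ⇒ iiiiiwiwwwwwyU   [G → y]
iiiiiwiwwwwwyU ⇒ iiiiiwiwwwwwyw   [U → w]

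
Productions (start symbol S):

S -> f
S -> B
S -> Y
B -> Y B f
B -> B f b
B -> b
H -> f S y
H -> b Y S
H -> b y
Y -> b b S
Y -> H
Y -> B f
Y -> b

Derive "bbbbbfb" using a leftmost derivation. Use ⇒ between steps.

S ⇒ Y   [S -> Y]
Y ⇒ bbS   [Y -> b b S]
bbS ⇒ bbY   [S -> Y]
bbY ⇒ bbbbS   [Y -> b b S]
bbbbS ⇒ bbbbB   [S -> B]
bbbbB ⇒ bbbbBfb   [B -> B f b]
bbbbBfb ⇒ bbbbbfb   [B -> b]

S⇒Y⇒bbS⇒bbY⇒bbbbS⇒bbbbB⇒bbbbBfb⇒bbbbbfb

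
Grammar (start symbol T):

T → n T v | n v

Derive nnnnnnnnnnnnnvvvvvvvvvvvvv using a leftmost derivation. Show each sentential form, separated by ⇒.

T⇒nTv⇒nnTvv⇒nnnTvvv⇒nnnnTvvvv⇒nnnnnTvvvvv⇒nnnnnnTvvvvvv⇒nnnnnnnTvvvvvvv⇒nnnnnnnnTvvvvvvvv⇒nnnnnnnnnTvvvvvvvvv⇒nnnnnnnnnnTvvvvvvvvvv⇒nnnnnnnnnnnTvvvvvvvvvvv⇒nnnnnnnnnnnnTvvvvvvvvvvvv⇒nnnnnnnnnnnnnvvvvvvvvvvvvv

T ⇒ nTv   [T → n T v]
nTv ⇒ nnTvv   [T → n T v]
nnTvv ⇒ nnnTvvv   [T → n T v]
nnnTvvv ⇒ nnnnTvvvv   [T → n T v]
nnnnTvvvv ⇒ nnnnnTvvvvv   [T → n T v]
nnnnnTvvvvv ⇒ nnnnnnTvvvvvv   [T → n T v]
nnnnnnTvvvvvv ⇒ nnnnnnnTvvvvvvv   [T → n T v]
nnnnnnnTvvvvvvv ⇒ nnnnnnnnTvvvvvvvv   [T → n T v]
nnnnnnnnTvvvvvvvv ⇒ nnnnnnnnnTvvvvvvvvv   [T → n T v]
nnnnnnnnnTvvvvvvvvv ⇒ nnnnnnnnnnTvvvvvvvvvv   [T → n T v]
nnnnnnnnnnTvvvvvvvvvv ⇒ nnnnnnnnnnnTvvvvvvvvvvv   [T → n T v]
nnnnnnnnnnnTvvvvvvvvvvv ⇒ nnnnnnnnnnnnTvvvvvvvvvvvv   [T → n T v]
nnnnnnnnnnnnTvvvvvvvvvvvv ⇒ nnnnnnnnnnnnnvvvvvvvvvvvvv   [T → n v]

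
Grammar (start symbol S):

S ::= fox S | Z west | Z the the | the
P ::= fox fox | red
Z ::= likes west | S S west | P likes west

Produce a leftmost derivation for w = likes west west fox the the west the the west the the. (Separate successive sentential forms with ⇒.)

S ⇒ Z the the ⇒ S S west the the ⇒ Z west S west the the ⇒ likes west west S west the the ⇒ likes west west fox S west the the ⇒ likes west west fox Z the the west the the ⇒ likes west west fox S S west the the west the the ⇒ likes west west fox the S west the the west the the ⇒ likes west west fox the the west the the west the the

S ⇒ Z the the   [S ::= Z the the]
Z the the ⇒ S S west the the   [Z ::= S S west]
S S west the the ⇒ Z west S west the the   [S ::= Z west]
Z west S west the the ⇒ likes west west S west the the   [Z ::= likes west]
likes west west S west the the ⇒ likes west west fox S west the the   [S ::= fox S]
likes west west fox S west the the ⇒ likes west west fox Z the the west the the   [S ::= Z the the]
likes west west fox Z the the west the the ⇒ likes west west fox S S west the the west the the   [Z ::= S S west]
likes west west fox S S west the the west the the ⇒ likes west west fox the S west the the west the the   [S ::= the]
likes west west fox the S west the the west the the ⇒ likes west west fox the the west the the west the the   [S ::= the]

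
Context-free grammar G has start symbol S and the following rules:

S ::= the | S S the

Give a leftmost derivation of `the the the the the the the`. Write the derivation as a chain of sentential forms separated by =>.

S => S S the   [S ::= S S the]
S S the => the S the   [S ::= the]
the S the => the S S the the   [S ::= S S the]
the S S the the => the the S the the   [S ::= the]
the the S the the => the the S S the the the   [S ::= S S the]
the the S S the the the => the the the S the the the   [S ::= the]
the the the S the the the => the the the the the the the   [S ::= the]

S => S S the => the S the => the S S the the => the the S the the => the the S S the the the => the the the S the the the => the the the the the the the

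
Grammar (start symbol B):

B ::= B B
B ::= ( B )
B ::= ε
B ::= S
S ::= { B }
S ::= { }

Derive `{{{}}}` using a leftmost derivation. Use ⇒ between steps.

B⇒S⇒{B}⇒{S}⇒{{B}}⇒{{S}}⇒{{{B}}}⇒{{{}}}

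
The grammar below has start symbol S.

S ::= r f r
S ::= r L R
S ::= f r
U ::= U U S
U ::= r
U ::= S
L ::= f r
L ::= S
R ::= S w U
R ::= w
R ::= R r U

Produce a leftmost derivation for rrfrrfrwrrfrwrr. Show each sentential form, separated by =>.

S => rLR   [S ::= r L R]
rLR => rSR   [L ::= S]
rSR => rrfrR   [S ::= r f r]
rrfrR => rrfrSwU   [R ::= S w U]
rrfrSwU => rrfrrfrwU   [S ::= r f r]
rrfrrfrwU => rrfrrfrwS   [U ::= S]
rrfrrfrwS => rrfrrfrwrLR   [S ::= r L R]
rrfrrfrwrLR => rrfrrfrwrSR   [L ::= S]
rrfrrfrwrSR => rrfrrfrwrrfrR   [S ::= r f r]
rrfrrfrwrrfrR => rrfrrfrwrrfrRrU   [R ::= R r U]
rrfrrfrwrrfrRrU => rrfrrfrwrrfrwrU   [R ::= w]
rrfrrfrwrrfrwrU => rrfrrfrwrrfrwrr   [U ::= r]

S => rLR => rSR => rrfrR => rrfrSwU => rrfrrfrwU => rrfrrfrwS => rrfrrfrwrLR => rrfrrfrwrSR => rrfrrfrwrrfrR => rrfrrfrwrrfrRrU => rrfrrfrwrrfrwrU => rrfrrfrwrrfrwrr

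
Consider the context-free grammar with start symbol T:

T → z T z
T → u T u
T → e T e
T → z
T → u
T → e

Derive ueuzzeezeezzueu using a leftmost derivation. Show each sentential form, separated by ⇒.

T ⇒ uTu ⇒ ueTeu ⇒ ueuTueu ⇒ ueuzTzueu ⇒ ueuzzTzzueu ⇒ ueuzzeTezzueu ⇒ ueuzzeeTeezzueu ⇒ ueuzzeezeezzueu

T ⇒ uTu   [T → u T u]
uTu ⇒ ueTeu   [T → e T e]
ueTeu ⇒ ueuTueu   [T → u T u]
ueuTueu ⇒ ueuzTzueu   [T → z T z]
ueuzTzueu ⇒ ueuzzTzzueu   [T → z T z]
ueuzzTzzueu ⇒ ueuzzeTezzueu   [T → e T e]
ueuzzeTezzueu ⇒ ueuzzeeTeezzueu   [T → e T e]
ueuzzeeTeezzueu ⇒ ueuzzeezeezzueu   [T → z]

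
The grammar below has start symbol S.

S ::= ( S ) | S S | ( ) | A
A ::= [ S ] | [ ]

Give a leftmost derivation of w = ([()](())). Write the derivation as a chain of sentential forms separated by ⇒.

S ⇒ (S)   [S ::= ( S )]
(S) ⇒ (SS)   [S ::= S S]
(SS) ⇒ (AS)   [S ::= A]
(AS) ⇒ ([S]S)   [A ::= [ S ]]
([S]S) ⇒ ([()]S)   [S ::= ( )]
([()]S) ⇒ ([()](S))   [S ::= ( S )]
([()](S)) ⇒ ([()](()))   [S ::= ( )]

S ⇒ (S) ⇒ (SS) ⇒ (AS) ⇒ ([S]S) ⇒ ([()]S) ⇒ ([()](S)) ⇒ ([()](()))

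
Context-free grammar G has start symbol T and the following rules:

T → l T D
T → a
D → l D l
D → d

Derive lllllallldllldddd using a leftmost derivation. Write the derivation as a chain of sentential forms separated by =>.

T => lTD => llTDD => lllTDDD => llllTDDDD => lllllTDDDDD => lllllaDDDDD => lllllalDlDDDD => lllllallDllDDDD => lllllalllDlllDDDD => lllllallldlllDDDD => lllllallldllldDDD => lllllallldlllddDD => lllllallldllldddD => lllllallldllldddd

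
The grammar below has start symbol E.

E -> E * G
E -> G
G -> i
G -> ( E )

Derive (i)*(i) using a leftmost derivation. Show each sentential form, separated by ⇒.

E ⇒ E*G   [E -> E * G]
E*G ⇒ G*G   [E -> G]
G*G ⇒ (E)*G   [G -> ( E )]
(E)*G ⇒ (G)*G   [E -> G]
(G)*G ⇒ (i)*G   [G -> i]
(i)*G ⇒ (i)*(E)   [G -> ( E )]
(i)*(E) ⇒ (i)*(G)   [E -> G]
(i)*(G) ⇒ (i)*(i)   [G -> i]

E⇒E*G⇒G*G⇒(E)*G⇒(G)*G⇒(i)*G⇒(i)*(E)⇒(i)*(G)⇒(i)*(i)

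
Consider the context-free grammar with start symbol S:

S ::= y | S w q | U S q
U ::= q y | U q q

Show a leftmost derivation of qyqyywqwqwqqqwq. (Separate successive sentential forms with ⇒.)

S⇒Swq⇒USqwq⇒qySqwq⇒qyUSqqwq⇒qyqySqqwq⇒qyqySwqqqwq⇒qyqySwqwqqqwq⇒qyqySwqwqwqqqwq⇒qyqyywqwqwqqqwq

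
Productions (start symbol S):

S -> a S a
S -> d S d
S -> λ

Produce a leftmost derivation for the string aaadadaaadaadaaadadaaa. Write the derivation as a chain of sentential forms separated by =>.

S => aSa => aaSaa => aaaSaaa => aaadSdaaa => aaadaSadaaa => aaadadSdadaaa => aaadadaSadadaaa => aaadadaaSaadadaaa => aaadadaaaSaaadadaaa => aaadadaaadSdaaadadaaa => aaadadaaadaSadaaadadaaa => aaadadaaadaadaaadadaaa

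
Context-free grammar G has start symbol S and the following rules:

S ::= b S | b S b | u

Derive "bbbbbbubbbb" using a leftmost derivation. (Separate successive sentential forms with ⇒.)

S ⇒ bSb   [S ::= b S b]
bSb ⇒ bbSbb   [S ::= b S b]
bbSbb ⇒ bbbSbb   [S ::= b S]
bbbSbb ⇒ bbbbSbbb   [S ::= b S b]
bbbbSbbb ⇒ bbbbbSbbb   [S ::= b S]
bbbbbSbbb ⇒ bbbbbbSbbbb   [S ::= b S b]
bbbbbbSbbbb ⇒ bbbbbbubbbb   [S ::= u]

S⇒bSb⇒bbSbb⇒bbbSbb⇒bbbbSbbb⇒bbbbbSbbb⇒bbbbbbSbbbb⇒bbbbbbubbbb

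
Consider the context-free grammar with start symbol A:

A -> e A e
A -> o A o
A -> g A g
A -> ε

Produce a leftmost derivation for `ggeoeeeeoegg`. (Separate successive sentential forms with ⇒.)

A ⇒ gAg ⇒ ggAgg ⇒ ggeAegg ⇒ ggeoAoegg ⇒ ggeoeAeoegg ⇒ ggeoeeAeeoegg ⇒ ggeoeeeeoegg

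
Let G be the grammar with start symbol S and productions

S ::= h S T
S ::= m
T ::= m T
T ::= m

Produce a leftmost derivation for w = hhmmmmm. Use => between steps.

S => hST => hhSTT => hhmTT => hhmmTT => hhmmmT => hhmmmmT => hhmmmmm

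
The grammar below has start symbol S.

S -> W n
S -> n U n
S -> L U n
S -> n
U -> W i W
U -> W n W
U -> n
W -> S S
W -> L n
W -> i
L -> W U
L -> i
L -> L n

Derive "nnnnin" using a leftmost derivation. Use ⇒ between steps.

S ⇒ nUn ⇒ nWnWn ⇒ nSSnWn ⇒ nnSnWn ⇒ nnnnWn ⇒ nnnnin

S ⇒ nUn   [S -> n U n]
nUn ⇒ nWnWn   [U -> W n W]
nWnWn ⇒ nSSnWn   [W -> S S]
nSSnWn ⇒ nnSnWn   [S -> n]
nnSnWn ⇒ nnnnWn   [S -> n]
nnnnWn ⇒ nnnnin   [W -> i]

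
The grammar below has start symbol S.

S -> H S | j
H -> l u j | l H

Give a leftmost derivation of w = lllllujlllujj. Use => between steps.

S=>HS=>lHS=>llHS=>lllHS=>llllHS=>lllllujS=>lllllujHS=>lllllujlHS=>lllllujllHS=>lllllujlllujS=>lllllujlllujj

S => HS   [S -> H S]
HS => lHS   [H -> l H]
lHS => llHS   [H -> l H]
llHS => lllHS   [H -> l H]
lllHS => llllHS   [H -> l H]
llllHS => lllllujS   [H -> l u j]
lllllujS => lllllujHS   [S -> H S]
lllllujHS => lllllujlHS   [H -> l H]
lllllujlHS => lllllujllHS   [H -> l H]
lllllujllHS => lllllujlllujS   [H -> l u j]
lllllujlllujS => lllllujlllujj   [S -> j]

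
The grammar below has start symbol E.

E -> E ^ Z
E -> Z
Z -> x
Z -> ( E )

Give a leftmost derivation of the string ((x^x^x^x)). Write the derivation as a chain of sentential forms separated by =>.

E => Z   [E -> Z]
Z => (E)   [Z -> ( E )]
(E) => (Z)   [E -> Z]
(Z) => ((E))   [Z -> ( E )]
((E)) => ((E^Z))   [E -> E ^ Z]
((E^Z)) => ((E^Z^Z))   [E -> E ^ Z]
((E^Z^Z)) => ((E^Z^Z^Z))   [E -> E ^ Z]
((E^Z^Z^Z)) => ((Z^Z^Z^Z))   [E -> Z]
((Z^Z^Z^Z)) => ((x^Z^Z^Z))   [Z -> x]
((x^Z^Z^Z)) => ((x^x^Z^Z))   [Z -> x]
((x^x^Z^Z)) => ((x^x^x^Z))   [Z -> x]
((x^x^x^Z)) => ((x^x^x^x))   [Z -> x]

E => Z => (E) => (Z) => ((E)) => ((E^Z)) => ((E^Z^Z)) => ((E^Z^Z^Z)) => ((Z^Z^Z^Z)) => ((x^Z^Z^Z)) => ((x^x^Z^Z)) => ((x^x^x^Z)) => ((x^x^x^x))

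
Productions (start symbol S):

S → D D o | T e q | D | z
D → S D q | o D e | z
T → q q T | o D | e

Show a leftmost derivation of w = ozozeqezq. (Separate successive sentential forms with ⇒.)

S ⇒ D   [S → D]
D ⇒ SDq   [D → S D q]
SDq ⇒ DDq   [S → D]
DDq ⇒ oDeDq   [D → o D e]
oDeDq ⇒ oSDqeDq   [D → S D q]
oSDqeDq ⇒ ozDqeDq   [S → z]
ozDqeDq ⇒ ozoDeqeDq   [D → o D e]
ozoDeqeDq ⇒ ozozeqeDq   [D → z]
ozozeqeDq ⇒ ozozeqezq   [D → z]

S ⇒ D ⇒ SDq ⇒ DDq ⇒ oDeDq ⇒ oSDqeDq ⇒ ozDqeDq ⇒ ozoDeqeDq ⇒ ozozeqeDq ⇒ ozozeqezq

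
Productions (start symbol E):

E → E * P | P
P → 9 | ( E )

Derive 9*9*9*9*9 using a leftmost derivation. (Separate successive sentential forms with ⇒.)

E⇒E*P⇒E*P*P⇒E*P*P*P⇒E*P*P*P*P⇒P*P*P*P*P⇒9*P*P*P*P⇒9*9*P*P*P⇒9*9*9*P*P⇒9*9*9*9*P⇒9*9*9*9*9

E ⇒ E*P   [E → E * P]
E*P ⇒ E*P*P   [E → E * P]
E*P*P ⇒ E*P*P*P   [E → E * P]
E*P*P*P ⇒ E*P*P*P*P   [E → E * P]
E*P*P*P*P ⇒ P*P*P*P*P   [E → P]
P*P*P*P*P ⇒ 9*P*P*P*P   [P → 9]
9*P*P*P*P ⇒ 9*9*P*P*P   [P → 9]
9*9*P*P*P ⇒ 9*9*9*P*P   [P → 9]
9*9*9*P*P ⇒ 9*9*9*9*P   [P → 9]
9*9*9*9*P ⇒ 9*9*9*9*9   [P → 9]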